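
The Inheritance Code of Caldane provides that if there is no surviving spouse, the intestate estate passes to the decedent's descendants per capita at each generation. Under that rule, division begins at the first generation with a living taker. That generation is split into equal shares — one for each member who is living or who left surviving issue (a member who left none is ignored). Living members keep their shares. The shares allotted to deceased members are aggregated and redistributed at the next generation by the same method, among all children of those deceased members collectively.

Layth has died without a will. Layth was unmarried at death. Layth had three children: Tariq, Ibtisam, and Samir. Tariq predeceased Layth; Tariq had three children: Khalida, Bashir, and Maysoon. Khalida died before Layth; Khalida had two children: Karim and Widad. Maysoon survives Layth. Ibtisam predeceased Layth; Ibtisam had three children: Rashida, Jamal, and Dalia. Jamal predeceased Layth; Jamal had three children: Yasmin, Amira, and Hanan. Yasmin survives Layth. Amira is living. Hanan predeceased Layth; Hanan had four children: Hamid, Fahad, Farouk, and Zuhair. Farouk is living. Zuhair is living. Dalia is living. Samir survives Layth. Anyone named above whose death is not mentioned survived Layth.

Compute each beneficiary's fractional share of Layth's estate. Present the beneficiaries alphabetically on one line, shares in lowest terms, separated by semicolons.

There is no surviving spouse, so the entire estate passes to Layth's descendants per capita at each generation.
At generation 1 (Tariq, Ibtisam, Samir) there are 3 shares of (1)/3 = 1/3 each.
Living: Samir — each takes 1/3.
Deceased: Tariq and Ibtisam. Their combined 2/3 is pooled and carried to generation 2.
At generation 2 (Khalida, Bashir, Maysoon, Rashida, Jamal, Dalia) there are 6 shares of (2/3)/6 = 1/9 each.
Living: Bashir, Maysoon, Rashida, and Dalia — each takes 1/9.
Deceased: Khalida and Jamal. Their combined 2/9 is pooled and carried to generation 3.
At generation 3 (Karim, Widad, Yasmin, Amira, Hanan) there are 5 shares of (2/9)/5 = 2/45 each.
Living: Karim, Widad, Yasmin, and Amira — each takes 2/45.
Deceased: Hanan. That 2/45 share is carried to generation 4.
At generation 4 (Hamid, Fahad, Farouk, Zuhair) there are 4 shares of (2/45)/4 = 1/90 each.
Living: Hamid, Fahad, Farouk, and Zuhair — each takes 1/90.

Amira 2/45; Bashir 1/9; Dalia 1/9; Fahad 1/90; Farouk 1/90; Hamid 1/90; Karim 2/45; Maysoon 1/9; Rashida 1/9; Samir 1/3; Widad 2/45; Yasmin 2/45; Zuhair 1/90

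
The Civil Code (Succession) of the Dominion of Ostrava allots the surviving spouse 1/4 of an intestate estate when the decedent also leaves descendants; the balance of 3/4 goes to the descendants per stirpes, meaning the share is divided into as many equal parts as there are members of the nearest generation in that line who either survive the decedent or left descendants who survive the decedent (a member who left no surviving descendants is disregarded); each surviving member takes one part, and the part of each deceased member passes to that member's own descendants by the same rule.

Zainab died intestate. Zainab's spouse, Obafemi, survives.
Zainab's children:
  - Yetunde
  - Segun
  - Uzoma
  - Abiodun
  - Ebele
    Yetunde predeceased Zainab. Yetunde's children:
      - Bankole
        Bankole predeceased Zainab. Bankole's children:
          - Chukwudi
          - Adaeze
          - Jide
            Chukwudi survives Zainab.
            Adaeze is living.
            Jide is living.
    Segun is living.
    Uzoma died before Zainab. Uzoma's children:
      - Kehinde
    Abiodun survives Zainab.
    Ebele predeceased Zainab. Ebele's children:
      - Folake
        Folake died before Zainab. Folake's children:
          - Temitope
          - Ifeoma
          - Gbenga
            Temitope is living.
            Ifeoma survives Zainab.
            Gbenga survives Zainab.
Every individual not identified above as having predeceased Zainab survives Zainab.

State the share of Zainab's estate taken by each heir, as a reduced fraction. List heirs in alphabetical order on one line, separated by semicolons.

Abiodun 3/20; Adaeze 1/20; Chukwudi 1/20; Gbenga 1/20; Ifeoma 1/20; Jide 1/20; Kehinde 3/20; Obafemi 1/4; Segun 3/20; Temitope 1/20

Obafemi, as surviving spouse, takes 1/4.
The remaining 3/4 passes to Zainab's descendants per stirpes.
The 3/4 is divided into 5 equal shares of 3/20 among Yetunde, Segun, Uzoma, Abiodun, Ebele.
Yetunde predeceased; the 3/20 allotted to Yetunde's branch passes to Yetunde's issue by representation.
Bankole's line is the sole branch at this level, so the full 3/20 passes to Bankole's issue by representation.
The 3/20 is divided into 3 equal shares of 1/20 among Chukwudi, Adaeze, Jide.
Chukwudi is living and takes 1/20.
Adaeze is living and takes 1/20.
Jide is living and takes 1/20.
Segun is living and takes 3/20.
Uzoma predeceased; the 3/20 allotted to Uzoma's branch passes to Uzoma's issue by representation.
Kehinde is the sole taker at this level and receives the full 3/20.
Abiodun is living and takes 3/20.
Ebele predeceased; the 3/20 allotted to Ebele's branch passes to Ebele's issue by representation.
Folake's line is the sole branch at this level, so the full 3/20 passes to Folake's issue by representation.
The 3/20 is divided into 3 equal shares of 1/20 among Temitope, Ifeoma, Gbenga.
Temitope is living and takes 1/20.
Ifeoma is living and takes 1/20.
Gbenga is living and takes 1/20.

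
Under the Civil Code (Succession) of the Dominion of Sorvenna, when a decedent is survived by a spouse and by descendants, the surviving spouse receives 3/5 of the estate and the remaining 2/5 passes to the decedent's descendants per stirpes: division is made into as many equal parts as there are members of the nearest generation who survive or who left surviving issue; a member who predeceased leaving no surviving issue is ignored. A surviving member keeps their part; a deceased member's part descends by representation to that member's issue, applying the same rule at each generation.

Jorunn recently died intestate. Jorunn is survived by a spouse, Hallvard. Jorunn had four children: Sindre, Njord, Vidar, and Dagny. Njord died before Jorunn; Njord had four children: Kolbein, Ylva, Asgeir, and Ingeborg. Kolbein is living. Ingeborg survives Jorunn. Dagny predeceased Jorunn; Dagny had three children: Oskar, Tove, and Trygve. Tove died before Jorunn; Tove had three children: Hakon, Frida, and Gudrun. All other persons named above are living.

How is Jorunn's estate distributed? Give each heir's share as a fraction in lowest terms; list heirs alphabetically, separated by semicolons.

Hallvard, as surviving spouse, takes 3/5.
The remaining 2/5 passes to Jorunn's descendants per stirpes.
The 2/5 is divided into 4 equal shares of 1/10 among Sindre, Njord, Vidar, Dagny.
Sindre is living and takes 1/10.
Njord predeceased; the 1/10 allotted to Njord's branch passes to Njord's issue by representation.
The 1/10 is divided into 4 equal shares of 1/40 among Kolbein, Ylva, Asgeir, Ingeborg.
Kolbein is living and takes 1/40.
Ylva is living and takes 1/40.
Asgeir is living and takes 1/40.
Ingeborg is living and takes 1/40.
Vidar is living and takes 1/10.
Dagny predeceased; the 1/10 allotted to Dagny's branch passes to Dagny's issue by representation.
The 1/10 is divided into 3 equal shares of 1/30 among Oskar, Tove, Trygve.
Oskar is living and takes 1/30.
Tove predeceased; the 1/30 allotted to Tove's branch passes to Tove's issue by representation.
The 1/30 is divided into 3 equal shares of 1/90 among Hakon, Frida, Gudrun.
Hakon is living and takes 1/90.
Frida is living and takes 1/90.
Gudrun is living and takes 1/90.
Trygve is living and takes 1/30.

Asgeir 1/40; Frida 1/90; Gudrun 1/90; Hakon 1/90; Hallvard 3/5; Ingeborg 1/40; Kolbein 1/40; Oskar 1/30; Sindre 1/10; Trygve 1/30; Vidar 1/10; Ylva 1/40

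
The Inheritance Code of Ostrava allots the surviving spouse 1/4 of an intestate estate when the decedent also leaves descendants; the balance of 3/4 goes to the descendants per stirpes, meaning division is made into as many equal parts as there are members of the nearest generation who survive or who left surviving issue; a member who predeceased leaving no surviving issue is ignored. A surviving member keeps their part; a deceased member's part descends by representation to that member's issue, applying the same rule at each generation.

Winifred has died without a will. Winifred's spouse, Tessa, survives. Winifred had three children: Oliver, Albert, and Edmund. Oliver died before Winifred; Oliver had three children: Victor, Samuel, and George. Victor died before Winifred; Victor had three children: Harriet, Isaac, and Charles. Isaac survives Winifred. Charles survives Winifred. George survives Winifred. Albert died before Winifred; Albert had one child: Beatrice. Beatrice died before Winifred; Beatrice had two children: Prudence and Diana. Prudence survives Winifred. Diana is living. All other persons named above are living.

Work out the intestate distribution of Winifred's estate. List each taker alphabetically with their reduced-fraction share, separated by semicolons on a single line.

Charles 1/36; Diana 1/8; Edmund 1/4; George 1/12; Harriet 1/36; Isaac 1/36; Prudence 1/8; Samuel 1/12; Tessa 1/4

Tessa, as surviving spouse, takes 1/4.
The remaining 3/4 passes to Winifred's descendants per stirpes.
The 3/4 is divided into 3 equal shares of 1/4 among Oliver, Albert, Edmund.
Oliver predeceased; the 1/4 allotted to Oliver's branch passes to Oliver's issue by representation.
The 1/4 is divided into 3 equal shares of 1/12 among Victor, Samuel, George.
Victor predeceased; the 1/12 allotted to Victor's branch passes to Victor's issue by representation.
The 1/12 is divided into 3 equal shares of 1/36 among Harriet, Isaac, Charles.
Harriet is living and takes 1/36.
Isaac is living and takes 1/36.
Charles is living and takes 1/36.
Samuel is living and takes 1/12.
George is living and takes 1/12.
Albert predeceased; the 1/4 allotted to Albert's branch passes to Albert's issue by representation.
Beatrice's line is the sole branch at this level, so the full 1/4 passes to Beatrice's issue by representation.
The 1/4 is divided into 2 equal shares of 1/8 among Prudence, Diana.
Prudence is living and takes 1/8.
Diana is living and takes 1/8.
Edmund is living and takes 1/4.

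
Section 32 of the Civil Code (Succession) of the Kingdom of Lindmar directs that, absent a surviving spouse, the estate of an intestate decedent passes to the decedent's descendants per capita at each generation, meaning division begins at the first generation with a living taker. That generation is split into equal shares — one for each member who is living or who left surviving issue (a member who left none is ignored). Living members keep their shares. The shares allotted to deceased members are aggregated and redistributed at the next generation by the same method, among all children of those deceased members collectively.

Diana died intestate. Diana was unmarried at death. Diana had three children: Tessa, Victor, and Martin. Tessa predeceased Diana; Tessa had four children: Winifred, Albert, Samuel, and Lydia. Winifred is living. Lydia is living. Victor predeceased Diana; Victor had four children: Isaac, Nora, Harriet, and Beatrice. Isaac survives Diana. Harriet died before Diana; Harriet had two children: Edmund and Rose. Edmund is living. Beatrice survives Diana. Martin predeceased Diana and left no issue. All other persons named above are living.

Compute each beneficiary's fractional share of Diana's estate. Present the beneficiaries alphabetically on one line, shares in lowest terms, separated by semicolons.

There is no surviving spouse, so the entire estate passes to Diana's descendants per capita at each generation.
No one at generation 1 (Tessa, Victor) is living; moving to the next generation.
At generation 2 (Winifred, Albert, Samuel, Lydia, Isaac, Nora, Harriet, Beatrice) there are 8 shares of (1)/8 = 1/8 each.
Living: Winifred, Albert, Samuel, Lydia, Isaac, Nora, and Beatrice — each takes 1/8.
Deceased: Harriet. That 1/8 share is carried to generation 3.
At generation 3 (Edmund, Rose) there are 2 shares of (1/8)/2 = 1/16 each.
Living: Edmund and Rose — each takes 1/16.

Albert 1/8; Beatrice 1/8; Edmund 1/16; Isaac 1/8; Lydia 1/8; Nora 1/8; Rose 1/16; Samuel 1/8; Winifred 1/8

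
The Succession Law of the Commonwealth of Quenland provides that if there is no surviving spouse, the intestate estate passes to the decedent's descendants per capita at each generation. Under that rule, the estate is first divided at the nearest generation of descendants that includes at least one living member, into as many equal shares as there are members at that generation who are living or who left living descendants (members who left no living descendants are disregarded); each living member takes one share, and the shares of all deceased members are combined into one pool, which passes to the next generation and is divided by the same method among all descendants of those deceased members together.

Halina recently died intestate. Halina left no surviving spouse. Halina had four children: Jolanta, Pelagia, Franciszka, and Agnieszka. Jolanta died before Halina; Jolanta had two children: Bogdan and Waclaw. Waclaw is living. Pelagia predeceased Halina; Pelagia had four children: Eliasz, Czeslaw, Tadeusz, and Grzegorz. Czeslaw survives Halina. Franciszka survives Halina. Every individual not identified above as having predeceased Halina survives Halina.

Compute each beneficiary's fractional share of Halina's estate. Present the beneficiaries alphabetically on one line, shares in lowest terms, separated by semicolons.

There is no surviving spouse, so the entire estate passes to Halina's descendants per capita at each generation.
At generation 1 (Jolanta, Pelagia, Franciszka, Agnieszka) there are 4 shares of (1)/4 = 1/4 each.
Living: Franciszka and Agnieszka — each takes 1/4.
Deceased: Jolanta and Pelagia. Their combined 1/2 is pooled and carried to generation 2.
At generation 2 (Bogdan, Waclaw, Eliasz, Czeslaw, Tadeusz, Grzegorz) there are 6 shares of (1/2)/6 = 1/12 each.
Living: Bogdan, Waclaw, Eliasz, Czeslaw, Tadeusz, and Grzegorz — each takes 1/12.

Agnieszka 1/4; Bogdan 1/12; Czeslaw 1/12; Eliasz 1/12; Franciszka 1/4; Grzegorz 1/12; Tadeusz 1/12; Waclaw 1/12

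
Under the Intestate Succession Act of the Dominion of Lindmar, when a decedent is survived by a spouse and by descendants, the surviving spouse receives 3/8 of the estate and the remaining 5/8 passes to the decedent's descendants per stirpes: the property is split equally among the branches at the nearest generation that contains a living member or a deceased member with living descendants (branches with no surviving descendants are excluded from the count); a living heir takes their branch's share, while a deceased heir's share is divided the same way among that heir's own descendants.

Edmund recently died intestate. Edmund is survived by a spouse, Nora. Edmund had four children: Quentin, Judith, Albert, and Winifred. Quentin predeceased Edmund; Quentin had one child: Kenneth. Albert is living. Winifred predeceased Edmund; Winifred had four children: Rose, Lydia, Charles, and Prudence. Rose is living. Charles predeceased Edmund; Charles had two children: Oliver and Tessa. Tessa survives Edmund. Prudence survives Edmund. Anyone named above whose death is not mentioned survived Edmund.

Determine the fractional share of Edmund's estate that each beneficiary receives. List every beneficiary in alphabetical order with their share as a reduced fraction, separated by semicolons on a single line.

Nora, as surviving spouse, takes 3/8.
The remaining 5/8 passes to Edmund's descendants per stirpes.
The 5/8 is divided into 4 equal shares of 5/32 among Quentin, Judith, Albert, Winifred.
Quentin predeceased; the 5/32 allotted to Quentin's branch passes to Quentin's issue by representation.
Kenneth is the sole taker at this level and receives the full 5/32.
Judith is living and takes 5/32.
Albert is living and takes 5/32.
Winifred predeceased; the 5/32 allotted to Winifred's branch passes to Winifred's issue by representation.
The 5/32 is divided into 4 equal shares of 5/128 among Rose, Lydia, Charles, Prudence.
Rose is living and takes 5/128.
Lydia is living and takes 5/128.
Charles predeceased; the 5/128 allotted to Charles's branch passes to Charles's issue by representation.
The 5/128 is divided into 2 equal shares of 5/256 among Oliver, Tessa.
Oliver is living and takes 5/256.
Tessa is living and takes 5/256.
Prudence is living and takes 5/128.

Albert 5/32; Judith 5/32; Kenneth 5/32; Lydia 5/128; Nora 3/8; Oliver 5/256; Prudence 5/128; Rose 5/128; Tessa 5/256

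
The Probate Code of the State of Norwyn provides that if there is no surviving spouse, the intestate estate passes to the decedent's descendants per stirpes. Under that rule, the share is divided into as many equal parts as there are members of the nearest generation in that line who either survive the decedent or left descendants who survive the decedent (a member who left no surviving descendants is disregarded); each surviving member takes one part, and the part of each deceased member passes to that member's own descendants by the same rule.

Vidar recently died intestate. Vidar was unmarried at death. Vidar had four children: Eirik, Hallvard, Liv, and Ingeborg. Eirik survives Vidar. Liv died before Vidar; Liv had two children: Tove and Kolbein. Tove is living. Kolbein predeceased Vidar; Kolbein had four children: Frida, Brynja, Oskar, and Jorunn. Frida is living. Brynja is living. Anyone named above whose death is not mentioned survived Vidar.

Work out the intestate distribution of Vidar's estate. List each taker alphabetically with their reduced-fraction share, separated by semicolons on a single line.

Brynja 1/32; Eirik 1/4; Frida 1/32; Hallvard 1/4; Ingeborg 1/4; Jorunn 1/32; Oskar 1/32; Tove 1/8

There is no surviving spouse, so the entire estate passes to Vidar's descendants per stirpes.
The estate is divided into 4 equal shares of 1/4 among Eirik, Hallvard, Liv, Ingeborg.
Eirik is living and takes 1/4.
Hallvard is living and takes 1/4.
Liv predeceased; the 1/4 allotted to Liv's branch passes to Liv's issue by representation.
The 1/4 is divided into 2 equal shares of 1/8 among Tove, Kolbein.
Tove is living and takes 1/8.
Kolbein predeceased; the 1/8 allotted to Kolbein's branch passes to Kolbein's issue by representation.
The 1/8 is divided into 4 equal shares of 1/32 among Frida, Brynja, Oskar, Jorunn.
Frida is living and takes 1/32.
Brynja is living and takes 1/32.
Oskar is living and takes 1/32.
Jorunn is living and takes 1/32.
Ingeborg is living and takes 1/4.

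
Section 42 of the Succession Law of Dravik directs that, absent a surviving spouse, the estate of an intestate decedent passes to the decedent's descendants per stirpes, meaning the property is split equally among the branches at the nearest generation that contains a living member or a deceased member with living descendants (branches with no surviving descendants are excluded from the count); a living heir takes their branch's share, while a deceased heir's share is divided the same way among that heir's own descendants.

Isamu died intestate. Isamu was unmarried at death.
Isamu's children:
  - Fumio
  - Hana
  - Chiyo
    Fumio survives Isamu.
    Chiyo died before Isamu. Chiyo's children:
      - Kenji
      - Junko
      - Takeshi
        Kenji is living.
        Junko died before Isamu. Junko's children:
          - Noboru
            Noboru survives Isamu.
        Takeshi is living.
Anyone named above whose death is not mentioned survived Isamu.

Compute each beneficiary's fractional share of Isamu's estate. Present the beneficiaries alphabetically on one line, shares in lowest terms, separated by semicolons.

Fumio 1/3; Hana 1/3; Kenji 1/9; Noboru 1/9; Takeshi 1/9

There is no surviving spouse, so the entire estate passes to Isamu's descendants per stirpes.
The estate is divided into 3 equal shares of 1/3 among Fumio, Hana, Chiyo.
Fumio is living and takes 1/3.
Hana is living and takes 1/3.
Chiyo predeceased; the 1/3 allotted to Chiyo's branch passes to Chiyo's issue by representation.
The 1/3 is divided into 3 equal shares of 1/9 among Kenji, Junko, Takeshi.
Kenji is living and takes 1/9.
Junko predeceased; the 1/9 allotted to Junko's branch passes to Junko's issue by representation.
Noboru is the sole taker at this level and receives the full 1/9.
Takeshi is living and takes 1/9.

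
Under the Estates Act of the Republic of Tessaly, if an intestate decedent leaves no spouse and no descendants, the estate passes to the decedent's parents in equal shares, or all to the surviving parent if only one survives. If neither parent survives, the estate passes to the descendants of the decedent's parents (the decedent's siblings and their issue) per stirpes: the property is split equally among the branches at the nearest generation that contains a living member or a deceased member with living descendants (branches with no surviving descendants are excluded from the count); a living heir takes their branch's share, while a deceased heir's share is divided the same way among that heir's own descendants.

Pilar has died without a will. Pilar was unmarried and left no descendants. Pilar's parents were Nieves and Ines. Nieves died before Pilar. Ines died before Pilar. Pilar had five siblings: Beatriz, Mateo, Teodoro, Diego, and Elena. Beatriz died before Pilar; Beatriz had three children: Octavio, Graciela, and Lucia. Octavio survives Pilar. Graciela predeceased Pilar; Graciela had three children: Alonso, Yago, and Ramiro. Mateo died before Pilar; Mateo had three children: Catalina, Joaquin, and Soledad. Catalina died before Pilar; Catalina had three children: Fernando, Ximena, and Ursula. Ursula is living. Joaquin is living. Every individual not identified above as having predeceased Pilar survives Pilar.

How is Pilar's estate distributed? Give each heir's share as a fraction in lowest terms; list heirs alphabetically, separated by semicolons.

Alonso 1/45; Diego 1/5; Elena 1/5; Fernando 1/45; Joaquin 1/15; Lucia 1/15; Octavio 1/15; Ramiro 1/45; Soledad 1/15; Teodoro 1/5; Ursula 1/45; Ximena 1/45; Yago 1/45

Neither parent survives and there are no descendants, so the estate passes to Pilar's siblings and their issue per stirpes.
The estate is divided into 5 equal shares of 1/5 among Beatriz, Mateo, Teodoro, Diego, Elena.
Beatriz predeceased; the 1/5 allotted to Beatriz's branch passes to Beatriz's issue by representation.
The 1/5 is divided into 3 equal shares of 1/15 among Octavio, Graciela, Lucia.
Octavio is living and takes 1/15.
Graciela predeceased; the 1/15 allotted to Graciela's branch passes to Graciela's issue by representation.
The 1/15 is divided into 3 equal shares of 1/45 among Alonso, Yago, Ramiro.
Alonso is living and takes 1/45.
Yago is living and takes 1/45.
Ramiro is living and takes 1/45.
Lucia is living and takes 1/15.
Mateo predeceased; the 1/5 allotted to Mateo's branch passes to Mateo's issue by representation.
The 1/5 is divided into 3 equal shares of 1/15 among Catalina, Joaquin, Soledad.
Catalina predeceased; the 1/15 allotted to Catalina's branch passes to Catalina's issue by representation.
The 1/15 is divided into 3 equal shares of 1/45 among Fernando, Ximena, Ursula.
Fernando is living and takes 1/45.
Ximena is living and takes 1/45.
Ursula is living and takes 1/45.
Joaquin is living and takes 1/15.
Soledad is living and takes 1/15.
Teodoro is living and takes 1/5.
Diego is living and takes 1/5.
Elena is living and takes 1/5.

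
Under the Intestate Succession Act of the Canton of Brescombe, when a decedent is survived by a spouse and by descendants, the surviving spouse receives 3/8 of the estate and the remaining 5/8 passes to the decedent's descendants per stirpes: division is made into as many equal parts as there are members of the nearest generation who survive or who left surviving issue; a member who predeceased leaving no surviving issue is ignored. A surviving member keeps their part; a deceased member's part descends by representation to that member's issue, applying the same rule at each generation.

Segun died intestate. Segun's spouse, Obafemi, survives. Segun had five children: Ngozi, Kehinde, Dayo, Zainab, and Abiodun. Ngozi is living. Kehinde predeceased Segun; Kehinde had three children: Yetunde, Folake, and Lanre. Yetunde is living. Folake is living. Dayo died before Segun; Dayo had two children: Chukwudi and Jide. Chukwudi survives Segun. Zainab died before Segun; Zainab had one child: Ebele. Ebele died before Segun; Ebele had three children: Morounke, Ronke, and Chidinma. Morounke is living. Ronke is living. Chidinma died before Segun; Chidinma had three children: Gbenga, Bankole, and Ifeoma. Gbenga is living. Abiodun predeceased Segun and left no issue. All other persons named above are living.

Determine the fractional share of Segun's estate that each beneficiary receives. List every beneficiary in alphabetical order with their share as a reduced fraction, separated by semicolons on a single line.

Bankole 5/288; Chukwudi 5/64; Folake 5/96; Gbenga 5/288; Ifeoma 5/288; Jide 5/64; Lanre 5/96; Morounke 5/96; Ngozi 5/32; Obafemi 3/8; Ronke 5/96; Yetunde 5/96

Obafemi, as surviving spouse, takes 3/8.
The remaining 5/8 passes to Segun's descendants per stirpes.
Abiodun left no surviving issue, so that branch lapses and is disregarded.
The 5/8 is divided into 4 equal shares of 5/32 among Ngozi, Kehinde, Dayo, Zainab.
Ngozi is living and takes 5/32.
Kehinde predeceased; the 5/32 allotted to Kehinde's branch passes to Kehinde's issue by representation.
The 5/32 is divided into 3 equal shares of 5/96 among Yetunde, Folake, Lanre.
Yetunde is living and takes 5/96.
Folake is living and takes 5/96.
Lanre is living and takes 5/96.
Dayo predeceased; the 5/32 allotted to Dayo's branch passes to Dayo's issue by representation.
The 5/32 is divided into 2 equal shares of 5/64 among Chukwudi, Jide.
Chukwudi is living and takes 5/64.
Jide is living and takes 5/64.
Zainab predeceased; the 5/32 allotted to Zainab's branch passes to Zainab's issue by representation.
Ebele's line is the sole branch at this level, so the full 5/32 passes to Ebele's issue by representation.
The 5/32 is divided into 3 equal shares of 5/96 among Morounke, Ronke, Chidinma.
Morounke is living and takes 5/96.
Ronke is living and takes 5/96.
Chidinma predeceased; the 5/96 allotted to Chidinma's branch passes to Chidinma's issue by representation.
The 5/96 is divided into 3 equal shares of 5/288 among Gbenga, Bankole, Ifeoma.
Gbenga is living and takes 5/288.
Bankole is living and takes 5/288.
Ifeoma is living and takes 5/288.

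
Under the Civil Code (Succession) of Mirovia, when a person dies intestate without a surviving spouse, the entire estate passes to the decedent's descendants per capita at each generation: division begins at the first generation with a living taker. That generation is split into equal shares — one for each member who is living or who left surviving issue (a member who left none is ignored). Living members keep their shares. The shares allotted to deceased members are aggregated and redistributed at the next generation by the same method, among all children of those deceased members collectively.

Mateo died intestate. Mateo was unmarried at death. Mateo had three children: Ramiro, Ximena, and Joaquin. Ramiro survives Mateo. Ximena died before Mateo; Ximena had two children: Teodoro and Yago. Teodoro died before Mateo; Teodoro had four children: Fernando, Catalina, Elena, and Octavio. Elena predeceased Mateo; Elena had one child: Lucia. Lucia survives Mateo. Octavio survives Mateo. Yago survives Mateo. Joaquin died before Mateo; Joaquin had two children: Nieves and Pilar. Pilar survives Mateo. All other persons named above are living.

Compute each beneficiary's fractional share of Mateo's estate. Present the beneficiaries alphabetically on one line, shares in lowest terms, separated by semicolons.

There is no surviving spouse, so the entire estate passes to Mateo's descendants per capita at each generation.
At generation 1 (Ramiro, Ximena, Joaquin) there are 3 shares of (1)/3 = 1/3 each.
Living: Ramiro — each takes 1/3.
Deceased: Ximena and Joaquin. Their combined 2/3 is pooled and carried to generation 2.
At generation 2 (Teodoro, Yago, Nieves, Pilar) there are 4 shares of (2/3)/4 = 1/6 each.
Living: Yago, Nieves, and Pilar — each takes 1/6.
Deceased: Teodoro. That 1/6 share is carried to generation 3.
At generation 3 (Fernando, Catalina, Elena, Octavio) there are 4 shares of (1/6)/4 = 1/24 each.
Living: Fernando, Catalina, and Octavio — each takes 1/24.
Deceased: Elena. That 1/24 share is carried to generation 4.
At generation 4 (Lucia) there are 1 shares of (1/24)/1 = 1/24 each.
Living: Lucia — each takes 1/24.

Catalina 1/24; Fernando 1/24; Lucia 1/24; Nieves 1/6; Octavio 1/24; Pilar 1/6; Ramiro 1/3; Yago 1/6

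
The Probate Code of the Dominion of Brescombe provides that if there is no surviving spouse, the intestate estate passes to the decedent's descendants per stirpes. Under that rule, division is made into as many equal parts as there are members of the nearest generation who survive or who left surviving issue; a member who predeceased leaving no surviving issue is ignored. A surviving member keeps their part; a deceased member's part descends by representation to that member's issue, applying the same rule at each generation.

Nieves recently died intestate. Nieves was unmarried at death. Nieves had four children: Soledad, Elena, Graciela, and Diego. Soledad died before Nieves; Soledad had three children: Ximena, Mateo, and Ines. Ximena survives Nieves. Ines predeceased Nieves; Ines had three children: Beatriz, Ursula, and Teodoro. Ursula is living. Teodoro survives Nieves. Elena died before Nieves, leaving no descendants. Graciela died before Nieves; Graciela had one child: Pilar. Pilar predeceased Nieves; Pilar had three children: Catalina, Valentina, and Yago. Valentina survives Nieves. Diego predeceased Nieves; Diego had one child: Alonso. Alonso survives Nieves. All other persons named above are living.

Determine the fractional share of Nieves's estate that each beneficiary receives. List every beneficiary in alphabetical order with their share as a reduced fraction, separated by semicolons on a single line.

There is no surviving spouse, so the entire estate passes to Nieves's descendants per stirpes.
Elena left no surviving issue, so that branch lapses and is disregarded.
The estate is divided into 3 equal shares of 1/3 among Soledad, Graciela, Diego.
Soledad predeceased; the 1/3 allotted to Soledad's branch passes to Soledad's issue by representation.
The 1/3 is divided into 3 equal shares of 1/9 among Ximena, Mateo, Ines.
Ximena is living and takes 1/9.
Mateo is living and takes 1/9.
Ines predeceased; the 1/9 allotted to Ines's branch passes to Ines's issue by representation.
The 1/9 is divided into 3 equal shares of 1/27 among Beatriz, Ursula, Teodoro.
Beatriz is living and takes 1/27.
Ursula is living and takes 1/27.
Teodoro is living and takes 1/27.
Graciela predeceased; the 1/3 allotted to Graciela's branch passes to Graciela's issue by representation.
Pilar's line is the sole branch at this level, so the full 1/3 passes to Pilar's issue by representation.
The 1/3 is divided into 3 equal shares of 1/9 among Catalina, Valentina, Yago.
Catalina is living and takes 1/9.
Valentina is living and takes 1/9.
Yago is living and takes 1/9.
Diego predeceased; the 1/3 allotted to Diego's branch passes to Diego's issue by representation.
Alonso is the sole taker at this level and receives the full 1/3.

Alonso 1/3; Beatriz 1/27; Catalina 1/9; Mateo 1/9; Teodoro 1/27; Ursula 1/27; Valentina 1/9; Ximena 1/9; Yago 1/9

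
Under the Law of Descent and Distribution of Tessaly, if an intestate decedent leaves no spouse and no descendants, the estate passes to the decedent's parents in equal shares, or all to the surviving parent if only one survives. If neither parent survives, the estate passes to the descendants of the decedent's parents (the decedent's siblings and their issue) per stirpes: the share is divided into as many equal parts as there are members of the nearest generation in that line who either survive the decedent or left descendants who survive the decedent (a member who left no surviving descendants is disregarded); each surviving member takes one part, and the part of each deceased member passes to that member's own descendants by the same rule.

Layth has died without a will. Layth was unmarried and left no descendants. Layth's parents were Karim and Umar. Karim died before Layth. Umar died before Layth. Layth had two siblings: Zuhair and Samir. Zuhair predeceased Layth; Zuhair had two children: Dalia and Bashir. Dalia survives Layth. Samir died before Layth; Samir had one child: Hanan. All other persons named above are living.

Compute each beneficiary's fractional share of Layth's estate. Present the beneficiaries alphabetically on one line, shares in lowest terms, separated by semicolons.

Bashir 1/4; Dalia 1/4; Hanan 1/2

Neither parent survives and there are no descendants, so the estate passes to Layth's siblings and their issue per stirpes.
The estate is divided into 2 equal shares of 1/2 among Zuhair, Samir.
Zuhair predeceased; the 1/2 allotted to Zuhair's branch passes to Zuhair's issue by representation.
The 1/2 is divided into 2 equal shares of 1/4 among Dalia, Bashir.
Dalia is living and takes 1/4.
Bashir is living and takes 1/4.
Samir predeceased; the 1/2 allotted to Samir's branch passes to Samir's issue by representation.
Hanan is the sole taker at this level and receives the full 1/2.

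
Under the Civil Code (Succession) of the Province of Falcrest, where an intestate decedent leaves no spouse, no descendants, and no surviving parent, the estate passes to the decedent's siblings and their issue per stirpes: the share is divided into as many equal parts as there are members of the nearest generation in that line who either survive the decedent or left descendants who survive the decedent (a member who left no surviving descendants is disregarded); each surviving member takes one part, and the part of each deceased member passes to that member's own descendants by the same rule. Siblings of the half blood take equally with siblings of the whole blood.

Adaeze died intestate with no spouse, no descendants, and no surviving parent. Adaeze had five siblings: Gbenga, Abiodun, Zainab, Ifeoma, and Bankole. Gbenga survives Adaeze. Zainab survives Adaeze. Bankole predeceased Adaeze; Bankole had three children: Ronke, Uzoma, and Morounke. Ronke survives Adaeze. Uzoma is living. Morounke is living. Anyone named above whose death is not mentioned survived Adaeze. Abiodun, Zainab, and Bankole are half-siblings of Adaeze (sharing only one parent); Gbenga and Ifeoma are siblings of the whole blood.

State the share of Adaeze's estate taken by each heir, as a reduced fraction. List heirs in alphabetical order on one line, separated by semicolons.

No spouse, descendants, or parent survives, so the estate passes to Adaeze's siblings per stirpes.
Half-blood and whole-blood siblings take equally under the stated rule.
The estate is divided into 5 equal shares of 1/5 among Gbenga, Abiodun, Zainab, Ifeoma, Bankole.
Gbenga is living and takes 1/5.
Abiodun is living and takes 1/5.
Zainab is living and takes 1/5.
Ifeoma is living and takes 1/5.
Bankole predeceased; the 1/5 allotted to Bankole's branch passes to Bankole's issue by representation.
The 1/5 is divided into 3 equal shares of 1/15 among Ronke, Uzoma, Morounke.
Ronke is living and takes 1/15.
Uzoma is living and takes 1/15.
Morounke is living and takes 1/15.

Abiodun 1/5; Gbenga 1/5; Ifeoma 1/5; Morounke 1/15; Ronke 1/15; Uzoma 1/15; Zainab 1/5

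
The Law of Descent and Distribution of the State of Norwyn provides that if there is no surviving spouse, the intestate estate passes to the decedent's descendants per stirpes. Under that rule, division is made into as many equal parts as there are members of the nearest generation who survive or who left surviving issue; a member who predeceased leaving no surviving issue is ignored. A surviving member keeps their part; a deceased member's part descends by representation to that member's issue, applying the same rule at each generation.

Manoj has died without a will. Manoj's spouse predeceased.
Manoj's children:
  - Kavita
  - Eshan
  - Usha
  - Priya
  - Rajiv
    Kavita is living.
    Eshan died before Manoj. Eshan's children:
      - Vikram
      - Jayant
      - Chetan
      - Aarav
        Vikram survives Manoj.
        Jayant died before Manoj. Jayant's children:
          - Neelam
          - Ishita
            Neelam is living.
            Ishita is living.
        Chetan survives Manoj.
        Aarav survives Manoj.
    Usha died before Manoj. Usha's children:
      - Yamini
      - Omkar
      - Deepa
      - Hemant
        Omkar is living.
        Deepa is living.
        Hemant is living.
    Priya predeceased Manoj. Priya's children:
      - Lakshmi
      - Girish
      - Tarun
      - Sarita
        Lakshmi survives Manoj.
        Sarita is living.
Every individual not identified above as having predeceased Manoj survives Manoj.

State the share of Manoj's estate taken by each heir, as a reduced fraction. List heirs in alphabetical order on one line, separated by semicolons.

There is no surviving spouse, so the entire estate passes to Manoj's descendants per stirpes.
The estate is divided into 5 equal shares of 1/5 among Kavita, Eshan, Usha, Priya, Rajiv.
Kavita is living and takes 1/5.
Eshan predeceased; the 1/5 allotted to Eshan's branch passes to Eshan's issue by representation.
The 1/5 is divided into 4 equal shares of 1/20 among Vikram, Jayant, Chetan, Aarav.
Vikram is living and takes 1/20.
Jayant predeceased; the 1/20 allotted to Jayant's branch passes to Jayant's issue by representation.
The 1/20 is divided into 2 equal shares of 1/40 among Neelam, Ishita.
Neelam is living and takes 1/40.
Ishita is living and takes 1/40.
Chetan is living and takes 1/20.
Aarav is living and takes 1/20.
Usha predeceased; the 1/5 allotted to Usha's branch passes to Usha's issue by representation.
The 1/5 is divided into 4 equal shares of 1/20 among Yamini, Omkar, Deepa, Hemant.
Yamini is living and takes 1/20.
Omkar is living and takes 1/20.
Deepa is living and takes 1/20.
Hemant is living and takes 1/20.
Priya predeceased; the 1/5 allotted to Priya's branch passes to Priya's issue by representation.
The 1/5 is divided into 4 equal shares of 1/20 among Lakshmi, Girish, Tarun, Sarita.
Lakshmi is living and takes 1/20.
Girish is living and takes 1/20.
Tarun is living and takes 1/20.
Sarita is living and takes 1/20.
Rajiv is living and takes 1/5.

Aarav 1/20; Chetan 1/20; Deepa 1/20; Girish 1/20; Hemant 1/20; Ishita 1/40; Kavita 1/5; Lakshmi 1/20; Neelam 1/40; Omkar 1/20; Rajiv 1/5; Sarita 1/20; Tarun 1/20; Vikram 1/20; Yamini 1/20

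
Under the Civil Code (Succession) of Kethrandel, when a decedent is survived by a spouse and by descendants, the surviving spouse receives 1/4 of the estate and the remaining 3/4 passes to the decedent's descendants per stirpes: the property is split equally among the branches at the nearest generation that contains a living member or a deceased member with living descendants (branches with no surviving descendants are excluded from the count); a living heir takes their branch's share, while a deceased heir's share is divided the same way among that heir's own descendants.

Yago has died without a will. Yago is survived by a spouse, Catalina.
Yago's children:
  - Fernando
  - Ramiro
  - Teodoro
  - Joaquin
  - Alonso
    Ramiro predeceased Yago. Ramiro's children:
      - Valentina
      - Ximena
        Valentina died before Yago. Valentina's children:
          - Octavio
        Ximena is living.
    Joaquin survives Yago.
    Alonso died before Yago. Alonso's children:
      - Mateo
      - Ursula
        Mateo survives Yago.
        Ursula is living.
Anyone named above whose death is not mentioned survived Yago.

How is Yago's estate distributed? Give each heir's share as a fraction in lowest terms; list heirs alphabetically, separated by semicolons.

Catalina, as surviving spouse, takes 1/4.
The remaining 3/4 passes to Yago's descendants per stirpes.
The 3/4 is divided into 5 equal shares of 3/20 among Fernando, Ramiro, Teodoro, Joaquin, Alonso.
Fernando is living and takes 3/20.
Ramiro predeceased; the 3/20 allotted to Ramiro's branch passes to Ramiro's issue by representation.
The 3/20 is divided into 2 equal shares of 3/40 among Valentina, Ximena.
Valentina predeceased; the 3/40 allotted to Valentina's branch passes to Valentina's issue by representation.
Octavio is the sole taker at this level and receives the full 3/40.
Ximena is living and takes 3/40.
Teodoro is living and takes 3/20.
Joaquin is living and takes 3/20.
Alonso predeceased; the 3/20 allotted to Alonso's branch passes to Alonso's issue by representation.
The 3/20 is divided into 2 equal shares of 3/40 among Mateo, Ursula.
Mateo is living and takes 3/40.
Ursula is living and takes 3/40.

Catalina 1/4; Fernando 3/20; Joaquin 3/20; Mateo 3/40; Octavio 3/40; Teodoro 3/20; Ursula 3/40; Ximena 3/40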